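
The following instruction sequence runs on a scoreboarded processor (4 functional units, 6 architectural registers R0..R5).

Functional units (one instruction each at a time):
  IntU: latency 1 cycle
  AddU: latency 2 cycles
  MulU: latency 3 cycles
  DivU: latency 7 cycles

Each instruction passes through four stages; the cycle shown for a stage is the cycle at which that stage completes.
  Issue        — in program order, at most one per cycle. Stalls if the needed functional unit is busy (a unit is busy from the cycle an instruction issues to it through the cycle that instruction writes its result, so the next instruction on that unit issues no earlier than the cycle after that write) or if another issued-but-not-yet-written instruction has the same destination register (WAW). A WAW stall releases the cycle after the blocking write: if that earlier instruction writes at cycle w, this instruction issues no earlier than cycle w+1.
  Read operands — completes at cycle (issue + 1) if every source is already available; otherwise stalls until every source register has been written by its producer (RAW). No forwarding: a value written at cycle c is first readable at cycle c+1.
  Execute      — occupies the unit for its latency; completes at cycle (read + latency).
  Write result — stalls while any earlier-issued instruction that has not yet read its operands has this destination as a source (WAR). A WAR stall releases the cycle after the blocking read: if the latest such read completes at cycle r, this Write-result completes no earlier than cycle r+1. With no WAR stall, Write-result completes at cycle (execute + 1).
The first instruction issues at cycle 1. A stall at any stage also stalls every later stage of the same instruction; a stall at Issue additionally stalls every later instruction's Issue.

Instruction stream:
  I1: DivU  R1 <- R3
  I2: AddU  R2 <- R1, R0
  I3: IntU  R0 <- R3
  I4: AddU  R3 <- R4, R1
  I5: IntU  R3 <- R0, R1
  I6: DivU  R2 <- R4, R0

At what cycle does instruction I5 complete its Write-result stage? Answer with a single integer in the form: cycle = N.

cycle = 23

[1] I1→DivU
[2] I1 RO; I2→AddU
[3] I3→IntU
[4] I3 RO
[5] I3 EX
[9] I1 EX
[10] I1 WR R1
[11] I2 RO
[12] I3 WR R0
[13] I2 EX
[14] I2 WR R2
[15] I4→AddU
[16] I4 RO
[18] I4 EX
[19] I4 WR R3
[20] I5→IntU
[21] I5 RO; I6→DivU
[22] I5 EX; I6 RO
[23] I5 WR R3
[29] I6 EX
[30] I6 WR R2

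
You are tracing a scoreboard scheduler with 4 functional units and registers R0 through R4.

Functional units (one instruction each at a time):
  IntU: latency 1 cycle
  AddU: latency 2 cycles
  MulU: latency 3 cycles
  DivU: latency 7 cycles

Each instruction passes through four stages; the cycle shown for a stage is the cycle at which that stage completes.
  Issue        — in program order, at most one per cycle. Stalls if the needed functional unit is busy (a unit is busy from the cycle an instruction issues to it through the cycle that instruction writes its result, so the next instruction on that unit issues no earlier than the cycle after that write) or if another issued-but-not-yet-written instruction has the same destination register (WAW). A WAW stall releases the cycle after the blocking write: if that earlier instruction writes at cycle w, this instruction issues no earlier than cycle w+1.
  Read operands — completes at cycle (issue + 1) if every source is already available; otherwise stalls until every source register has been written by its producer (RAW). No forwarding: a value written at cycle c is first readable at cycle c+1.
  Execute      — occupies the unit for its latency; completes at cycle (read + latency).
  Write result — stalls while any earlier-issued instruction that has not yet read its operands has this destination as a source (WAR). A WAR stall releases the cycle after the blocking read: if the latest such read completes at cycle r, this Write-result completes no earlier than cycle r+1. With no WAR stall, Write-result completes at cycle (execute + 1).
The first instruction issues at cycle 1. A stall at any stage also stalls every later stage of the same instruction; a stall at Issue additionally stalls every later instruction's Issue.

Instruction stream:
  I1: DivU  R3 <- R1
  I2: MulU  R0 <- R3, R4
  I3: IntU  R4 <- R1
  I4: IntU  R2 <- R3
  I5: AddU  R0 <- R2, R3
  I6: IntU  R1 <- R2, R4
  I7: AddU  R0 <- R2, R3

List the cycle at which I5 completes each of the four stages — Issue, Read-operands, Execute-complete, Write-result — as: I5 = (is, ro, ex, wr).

cycle 1: I1→DivU
cycle 2: I1 RO · I2→MulU
cycle 3: I3→IntU
cycle 4: I3 RO
cycle 5: I3 EX
cycle 9: I1 EX
cycle 10: I1 WR R3
cycle 11: I2 RO
cycle 12: I3 WR R4
cycle 13: I4→IntU
cycle 14: I2 EX · I4 RO
cycle 15: I2 WR R0 · I4 EX
cycle 16: I4 WR R2 · I5→AddU
cycle 17: I5 RO · I6→IntU
cycle 18: I6 RO
cycle 19: I5 EX · I6 EX
cycle 20: I5 WR R0 · I6 WR R1
cycle 21: I7→AddU
cycle 22: I7 RO
cycle 24: I7 EX
cycle 25: I7 WR R0

I5 = (16, 17, 19, 20)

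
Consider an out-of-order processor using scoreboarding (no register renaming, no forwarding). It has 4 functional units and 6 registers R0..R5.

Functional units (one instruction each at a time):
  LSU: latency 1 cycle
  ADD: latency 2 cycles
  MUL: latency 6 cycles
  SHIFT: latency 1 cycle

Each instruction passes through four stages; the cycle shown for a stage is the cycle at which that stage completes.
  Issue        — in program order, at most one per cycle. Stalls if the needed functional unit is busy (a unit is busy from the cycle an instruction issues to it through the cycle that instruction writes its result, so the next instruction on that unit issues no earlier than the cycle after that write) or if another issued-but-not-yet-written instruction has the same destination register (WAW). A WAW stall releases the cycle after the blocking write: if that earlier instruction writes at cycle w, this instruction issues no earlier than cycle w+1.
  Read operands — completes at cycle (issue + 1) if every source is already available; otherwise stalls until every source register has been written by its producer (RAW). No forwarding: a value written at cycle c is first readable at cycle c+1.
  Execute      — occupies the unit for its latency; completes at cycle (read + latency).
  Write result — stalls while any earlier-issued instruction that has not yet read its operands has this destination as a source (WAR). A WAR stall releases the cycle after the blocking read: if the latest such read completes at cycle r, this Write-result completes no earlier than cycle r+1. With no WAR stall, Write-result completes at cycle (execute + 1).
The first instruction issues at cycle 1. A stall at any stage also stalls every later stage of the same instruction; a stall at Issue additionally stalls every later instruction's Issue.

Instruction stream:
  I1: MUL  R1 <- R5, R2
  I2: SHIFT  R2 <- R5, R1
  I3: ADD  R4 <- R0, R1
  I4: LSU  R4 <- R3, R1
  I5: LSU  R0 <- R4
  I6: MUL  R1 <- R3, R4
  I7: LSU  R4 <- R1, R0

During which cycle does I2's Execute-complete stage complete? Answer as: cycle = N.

cycle 1: issue I1 (MUL)
cycle 2: I1 read-ops | issue I2 (SHIFT)
cycle 3: issue I3 (ADD)
cycle 8: I1 finished on MUL
cycle 9: I1→R1
cycle 10: I2 read-ops | I3 read-ops
cycle 11: I2 finished on SHIFT
cycle 12: I2→R2 | I3 finished on ADD
cycle 13: I3→R4
cycle 14: issue I4 (LSU)
cycle 15: I4 read-ops
cycle 16: I4 finished on LSU
cycle 17: I4→R4
cycle 18: issue I5 (LSU)
cycle 19: I5 read-ops | issue I6 (MUL)
cycle 20: I5 finished on LSU | I6 read-ops
cycle 21: I5→R0
cycle 22: issue I7 (LSU)
cycle 26: I6 finished on MUL
cycle 27: I6→R1
cycle 28: I7 read-ops
cycle 29: I7 finished on LSU
cycle 30: I7→R4

cycle = 11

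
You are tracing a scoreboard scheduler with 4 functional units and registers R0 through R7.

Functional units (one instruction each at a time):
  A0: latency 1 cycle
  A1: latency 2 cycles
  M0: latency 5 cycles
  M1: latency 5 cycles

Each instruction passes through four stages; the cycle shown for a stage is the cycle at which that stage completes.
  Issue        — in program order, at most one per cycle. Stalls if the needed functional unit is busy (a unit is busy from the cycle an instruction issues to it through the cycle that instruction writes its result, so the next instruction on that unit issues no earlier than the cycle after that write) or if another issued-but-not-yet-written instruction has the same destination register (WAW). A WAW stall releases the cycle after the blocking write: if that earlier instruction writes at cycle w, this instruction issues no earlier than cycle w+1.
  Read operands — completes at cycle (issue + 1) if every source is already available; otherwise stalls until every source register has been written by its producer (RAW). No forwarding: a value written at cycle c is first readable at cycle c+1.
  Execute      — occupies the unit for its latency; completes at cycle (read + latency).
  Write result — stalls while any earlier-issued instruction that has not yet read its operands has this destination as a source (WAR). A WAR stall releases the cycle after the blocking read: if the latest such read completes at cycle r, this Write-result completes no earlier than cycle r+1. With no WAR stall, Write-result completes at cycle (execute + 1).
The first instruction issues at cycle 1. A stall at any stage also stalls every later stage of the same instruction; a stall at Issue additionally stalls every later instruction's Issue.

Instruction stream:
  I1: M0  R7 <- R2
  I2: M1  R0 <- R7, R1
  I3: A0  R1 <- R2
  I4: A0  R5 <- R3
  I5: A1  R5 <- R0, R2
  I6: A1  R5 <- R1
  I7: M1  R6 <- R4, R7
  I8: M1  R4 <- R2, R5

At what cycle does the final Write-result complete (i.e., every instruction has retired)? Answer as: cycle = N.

cycle = 36

[1] I1→M0
[2] I1 RO | I2→M1
[3] I3→A0
[4] I3 RO
[5] I3 EX
[7] I1 EX
[8] I1 WR R7
[9] I2 RO
[10] I3 WR R1
[11] I4→A0
[12] I4 RO
[13] I4 EX
[14] I2 EX | I4 WR R5
[15] I2 WR R0 | I5→A1
[16] I5 RO
[18] I5 EX
[19] I5 WR R5
[20] I6→A1
[21] I6 RO | I7→M1
[22] I7 RO
[23] I6 EX
[24] I6 WR R5
[27] I7 EX
[28] I7 WR R6
[29] I8→M1
[30] I8 RO
[35] I8 EX
[36] I8 WR R4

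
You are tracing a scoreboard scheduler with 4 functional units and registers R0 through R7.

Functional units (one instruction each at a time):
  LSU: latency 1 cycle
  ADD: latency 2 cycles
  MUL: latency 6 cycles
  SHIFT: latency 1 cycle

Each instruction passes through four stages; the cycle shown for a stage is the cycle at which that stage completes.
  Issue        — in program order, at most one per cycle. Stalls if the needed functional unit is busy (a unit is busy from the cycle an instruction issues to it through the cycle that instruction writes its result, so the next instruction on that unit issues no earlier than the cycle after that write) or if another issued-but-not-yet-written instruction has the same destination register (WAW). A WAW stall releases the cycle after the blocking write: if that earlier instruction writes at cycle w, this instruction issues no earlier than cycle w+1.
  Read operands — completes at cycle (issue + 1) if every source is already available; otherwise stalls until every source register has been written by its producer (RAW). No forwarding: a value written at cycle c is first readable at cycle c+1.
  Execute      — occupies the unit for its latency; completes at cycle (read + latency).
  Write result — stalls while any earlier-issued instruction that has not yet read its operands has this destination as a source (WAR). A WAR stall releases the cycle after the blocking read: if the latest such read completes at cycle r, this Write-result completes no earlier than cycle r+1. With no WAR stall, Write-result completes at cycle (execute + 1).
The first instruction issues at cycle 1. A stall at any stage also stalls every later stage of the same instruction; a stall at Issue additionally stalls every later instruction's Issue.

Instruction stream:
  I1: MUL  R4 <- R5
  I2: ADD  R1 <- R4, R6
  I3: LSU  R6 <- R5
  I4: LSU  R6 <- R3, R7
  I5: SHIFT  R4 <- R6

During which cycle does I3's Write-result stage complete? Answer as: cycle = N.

  I1 | 1 | 2 | 8 | 9
  I2 | 2 | 10 | 12 | 13   RAW R4: wait I1 write@9
  I3 | 3 | 4 | 5 | 11   WAR R6: wait I2 read@10
  I4 | 12 | 13 | 14 | 15   struct: LSU busy until I3 writes@11
  I5 | 13 | 16 | 17 | 18   RAW R6: wait I4 write@15

cycle = 11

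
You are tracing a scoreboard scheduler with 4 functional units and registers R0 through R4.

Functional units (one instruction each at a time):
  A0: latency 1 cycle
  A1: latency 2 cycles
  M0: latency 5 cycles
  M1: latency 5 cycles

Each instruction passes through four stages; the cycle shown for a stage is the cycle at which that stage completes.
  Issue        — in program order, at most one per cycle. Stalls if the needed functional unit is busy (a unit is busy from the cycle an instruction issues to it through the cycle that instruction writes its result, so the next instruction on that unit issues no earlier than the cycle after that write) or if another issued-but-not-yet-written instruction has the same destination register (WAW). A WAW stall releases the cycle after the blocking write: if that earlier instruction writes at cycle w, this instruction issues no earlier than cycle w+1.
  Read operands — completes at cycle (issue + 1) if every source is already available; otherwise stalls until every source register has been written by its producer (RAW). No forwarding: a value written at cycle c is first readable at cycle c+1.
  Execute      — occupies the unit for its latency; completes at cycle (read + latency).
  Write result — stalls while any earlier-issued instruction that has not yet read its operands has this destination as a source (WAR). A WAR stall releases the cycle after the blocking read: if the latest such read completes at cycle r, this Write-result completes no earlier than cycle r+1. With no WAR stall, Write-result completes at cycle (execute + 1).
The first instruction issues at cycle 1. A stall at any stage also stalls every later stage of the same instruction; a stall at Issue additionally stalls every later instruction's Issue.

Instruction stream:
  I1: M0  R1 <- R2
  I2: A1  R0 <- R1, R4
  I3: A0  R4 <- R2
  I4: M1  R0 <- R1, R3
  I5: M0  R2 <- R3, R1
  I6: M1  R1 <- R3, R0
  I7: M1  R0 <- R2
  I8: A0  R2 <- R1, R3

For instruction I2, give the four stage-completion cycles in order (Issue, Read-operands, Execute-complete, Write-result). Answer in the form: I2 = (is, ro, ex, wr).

[I1] 1/2/7/8
[I2] 2/9/11/12  (RAW R1: wait I1 write@8)
[I3] 3/4/5/10  (WAR R4: wait I2 read@9)
[I4] 13/14/19/20  (WAW R0: wait I2 write@12)
[I5] 14/15/20/21
[I6] 21/22/27/28  (struct: M1 busy until I4 writes@20)
[I7] 29/30/35/36  (struct: M1 busy until I6 writes@28)
[I8] 30/31/32/33

I2 = (2, 9, 11, 12)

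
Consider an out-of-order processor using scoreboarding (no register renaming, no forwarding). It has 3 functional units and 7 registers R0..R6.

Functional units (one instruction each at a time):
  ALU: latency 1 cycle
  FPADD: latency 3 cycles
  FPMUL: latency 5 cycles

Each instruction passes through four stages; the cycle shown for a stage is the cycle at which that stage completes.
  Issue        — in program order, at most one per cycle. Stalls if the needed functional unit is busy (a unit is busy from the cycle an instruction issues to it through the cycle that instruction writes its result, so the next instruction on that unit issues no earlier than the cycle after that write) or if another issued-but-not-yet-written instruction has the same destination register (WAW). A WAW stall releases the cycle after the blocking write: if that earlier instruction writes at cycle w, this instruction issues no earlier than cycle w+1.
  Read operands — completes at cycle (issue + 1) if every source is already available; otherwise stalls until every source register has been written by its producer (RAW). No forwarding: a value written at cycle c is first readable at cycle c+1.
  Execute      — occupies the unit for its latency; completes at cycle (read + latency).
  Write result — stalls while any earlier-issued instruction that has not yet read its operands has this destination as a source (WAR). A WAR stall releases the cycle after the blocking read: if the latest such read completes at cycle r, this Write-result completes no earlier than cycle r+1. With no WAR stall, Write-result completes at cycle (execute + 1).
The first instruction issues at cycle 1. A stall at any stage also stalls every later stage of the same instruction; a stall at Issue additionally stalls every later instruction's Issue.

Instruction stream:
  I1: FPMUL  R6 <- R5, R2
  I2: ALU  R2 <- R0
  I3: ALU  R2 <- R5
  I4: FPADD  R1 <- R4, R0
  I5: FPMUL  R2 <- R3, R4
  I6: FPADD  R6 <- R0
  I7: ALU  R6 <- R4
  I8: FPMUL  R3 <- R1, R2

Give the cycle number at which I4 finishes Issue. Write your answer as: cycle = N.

cycle = 7

I1  is:1  ro:2  ex:7  wr:8
I2  is:2  ro:3  ex:4  wr:5
I3  is:6  ro:7  ex:8  wr:9  — struct: ALU busy until I2 writes@5
I4  is:7  ro:8  ex:11  wr:12
I5  is:10  ro:11  ex:16  wr:17  — WAW R2: wait I3 write@9
I6  is:13  ro:14  ex:17  wr:18  — struct: FPADD busy until I4 writes@12
I7  is:19  ro:20  ex:21  wr:22  — WAW R6: wait I6 write@18
I8  is:20  ro:21  ex:26  wr:27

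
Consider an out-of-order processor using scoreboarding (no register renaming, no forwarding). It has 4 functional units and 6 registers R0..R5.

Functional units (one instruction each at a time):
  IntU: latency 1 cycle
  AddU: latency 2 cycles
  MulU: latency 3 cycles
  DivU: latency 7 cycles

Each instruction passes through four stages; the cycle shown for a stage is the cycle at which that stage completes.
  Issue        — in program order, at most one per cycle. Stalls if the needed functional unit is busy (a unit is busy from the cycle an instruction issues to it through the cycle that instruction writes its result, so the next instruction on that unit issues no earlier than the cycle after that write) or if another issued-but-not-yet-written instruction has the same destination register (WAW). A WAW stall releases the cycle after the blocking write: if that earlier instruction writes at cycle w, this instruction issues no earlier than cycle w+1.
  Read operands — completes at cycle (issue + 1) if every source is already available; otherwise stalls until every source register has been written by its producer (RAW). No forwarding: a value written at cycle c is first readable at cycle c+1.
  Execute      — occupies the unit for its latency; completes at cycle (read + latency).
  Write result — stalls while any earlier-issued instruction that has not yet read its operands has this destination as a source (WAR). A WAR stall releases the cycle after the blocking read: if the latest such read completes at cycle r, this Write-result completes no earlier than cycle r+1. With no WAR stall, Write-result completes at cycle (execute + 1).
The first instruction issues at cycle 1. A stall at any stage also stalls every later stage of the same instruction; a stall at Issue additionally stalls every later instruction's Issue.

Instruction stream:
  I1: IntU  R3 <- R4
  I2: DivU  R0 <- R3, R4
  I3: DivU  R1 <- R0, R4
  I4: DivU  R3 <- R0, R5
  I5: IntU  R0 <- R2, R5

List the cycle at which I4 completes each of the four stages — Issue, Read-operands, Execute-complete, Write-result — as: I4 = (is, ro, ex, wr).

t=1  I1 issues→IntU
t=2  I1 reads · I2 issues→DivU
t=3  I1 exec-done
t=4  I1 writes R3
t=5  I2 reads
t=12  I2 exec-done
t=13  I2 writes R0
t=14  I3 issues→DivU
t=15  I3 reads
t=22  I3 exec-done
t=23  I3 writes R1
t=24  I4 issues→DivU
t=25  I4 reads · I5 issues→IntU
t=26  I5 reads
t=27  I5 exec-done
t=28  I5 writes R0
t=32  I4 exec-done
t=33  I4 writes R3

I4 = (24, 25, 32, 33)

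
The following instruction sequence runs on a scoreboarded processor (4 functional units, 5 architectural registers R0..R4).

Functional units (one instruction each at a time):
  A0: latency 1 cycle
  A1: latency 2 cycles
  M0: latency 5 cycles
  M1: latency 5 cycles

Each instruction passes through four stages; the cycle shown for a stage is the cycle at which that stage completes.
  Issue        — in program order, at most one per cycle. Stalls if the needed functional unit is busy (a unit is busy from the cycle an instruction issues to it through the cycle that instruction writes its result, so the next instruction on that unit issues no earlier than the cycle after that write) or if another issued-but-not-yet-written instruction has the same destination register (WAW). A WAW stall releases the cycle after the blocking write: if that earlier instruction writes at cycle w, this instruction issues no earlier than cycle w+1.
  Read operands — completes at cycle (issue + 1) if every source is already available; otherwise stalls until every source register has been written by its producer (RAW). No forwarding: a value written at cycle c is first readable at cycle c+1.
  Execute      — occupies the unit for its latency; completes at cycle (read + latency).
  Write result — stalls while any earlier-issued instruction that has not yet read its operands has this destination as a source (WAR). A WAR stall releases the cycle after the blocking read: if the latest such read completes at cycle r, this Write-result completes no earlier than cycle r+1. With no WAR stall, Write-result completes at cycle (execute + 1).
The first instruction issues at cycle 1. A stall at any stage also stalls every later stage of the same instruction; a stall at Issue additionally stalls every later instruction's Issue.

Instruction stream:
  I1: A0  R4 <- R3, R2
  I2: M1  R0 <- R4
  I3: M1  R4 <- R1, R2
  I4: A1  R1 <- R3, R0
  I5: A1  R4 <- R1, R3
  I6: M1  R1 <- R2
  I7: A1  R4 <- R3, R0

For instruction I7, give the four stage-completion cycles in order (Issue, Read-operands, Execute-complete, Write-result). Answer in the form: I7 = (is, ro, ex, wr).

I7 = (25, 26, 28, 29)

[I1] 1/2/3/4
[I2] 2/5/10/11  (RAW R4: wait I1 write@4)
[I3] 12/13/18/19  (struct: M1 busy until I2 writes@11)
[I4] 13/14/16/17
[I5] 20/21/23/24  (WAW R4: wait I3 write@19)
[I6] 21/22/27/28
[I7] 25/26/28/29  (struct: A1 busy until I5 writes@24)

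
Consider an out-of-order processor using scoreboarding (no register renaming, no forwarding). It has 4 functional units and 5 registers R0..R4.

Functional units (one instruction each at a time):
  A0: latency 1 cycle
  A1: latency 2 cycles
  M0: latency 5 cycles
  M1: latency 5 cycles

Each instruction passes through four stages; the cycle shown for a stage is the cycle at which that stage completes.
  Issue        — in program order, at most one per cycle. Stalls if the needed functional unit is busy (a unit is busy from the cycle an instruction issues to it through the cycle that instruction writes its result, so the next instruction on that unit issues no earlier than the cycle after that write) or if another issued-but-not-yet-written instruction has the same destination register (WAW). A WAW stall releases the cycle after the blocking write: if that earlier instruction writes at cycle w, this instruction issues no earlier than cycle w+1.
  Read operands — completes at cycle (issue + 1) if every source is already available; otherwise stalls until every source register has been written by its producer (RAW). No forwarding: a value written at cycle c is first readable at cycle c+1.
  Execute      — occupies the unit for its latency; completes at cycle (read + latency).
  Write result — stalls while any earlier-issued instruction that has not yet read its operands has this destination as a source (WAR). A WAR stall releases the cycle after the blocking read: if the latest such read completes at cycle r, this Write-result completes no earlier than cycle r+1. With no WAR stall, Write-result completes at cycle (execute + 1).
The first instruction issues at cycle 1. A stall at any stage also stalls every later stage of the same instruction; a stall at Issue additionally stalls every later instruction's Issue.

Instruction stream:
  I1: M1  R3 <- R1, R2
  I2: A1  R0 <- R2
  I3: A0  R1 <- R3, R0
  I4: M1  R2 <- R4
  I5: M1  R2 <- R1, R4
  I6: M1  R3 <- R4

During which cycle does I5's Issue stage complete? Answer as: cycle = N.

c1: I1 issues→M1
c2: I1 reads | I2 issues→A1
c3: I2 reads | I3 issues→A0
c5: I2 exec-done
c6: I2 writes R0
c7: I1 exec-done
c8: I1 writes R3
c9: I3 reads | I4 issues→M1
c10: I3 exec-done | I4 reads
c11: I3 writes R1
c15: I4 exec-done
c16: I4 writes R2
c17: I5 issues→M1
c18: I5 reads
c23: I5 exec-done
c24: I5 writes R2
c25: I6 issues→M1
c26: I6 reads
c31: I6 exec-done
c32: I6 writes R3

cycle = 17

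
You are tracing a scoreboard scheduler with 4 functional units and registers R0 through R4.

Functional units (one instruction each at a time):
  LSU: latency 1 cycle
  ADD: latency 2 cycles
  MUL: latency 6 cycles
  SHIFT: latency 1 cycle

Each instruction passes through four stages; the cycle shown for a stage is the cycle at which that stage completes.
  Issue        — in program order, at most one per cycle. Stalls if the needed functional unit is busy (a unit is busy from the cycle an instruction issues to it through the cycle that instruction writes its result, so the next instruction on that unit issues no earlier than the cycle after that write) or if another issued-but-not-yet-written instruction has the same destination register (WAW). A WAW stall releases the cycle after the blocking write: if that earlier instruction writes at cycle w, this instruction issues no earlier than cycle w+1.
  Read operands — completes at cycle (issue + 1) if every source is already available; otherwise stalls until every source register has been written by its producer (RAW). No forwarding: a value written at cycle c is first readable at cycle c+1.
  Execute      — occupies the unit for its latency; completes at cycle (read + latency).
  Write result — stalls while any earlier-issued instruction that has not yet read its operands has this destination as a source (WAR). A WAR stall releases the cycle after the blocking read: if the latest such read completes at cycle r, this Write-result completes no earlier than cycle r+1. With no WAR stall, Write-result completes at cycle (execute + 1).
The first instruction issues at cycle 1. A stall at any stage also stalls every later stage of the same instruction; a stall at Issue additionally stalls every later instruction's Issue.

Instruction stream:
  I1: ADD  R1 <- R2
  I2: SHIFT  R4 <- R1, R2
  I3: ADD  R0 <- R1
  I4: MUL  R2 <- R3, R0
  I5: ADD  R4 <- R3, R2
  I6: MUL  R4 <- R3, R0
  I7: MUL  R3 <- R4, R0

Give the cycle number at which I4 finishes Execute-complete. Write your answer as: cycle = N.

  I1 | 1 | 2 | 4 | 5
  I2 | 2 | 6 | 7 | 8   RAW R1: wait I1 write@5
  I3 | 6 | 7 | 9 | 10   struct: ADD busy until I1 writes@5
  I4 | 7 | 11 | 17 | 18   RAW R0: wait I3 write@10
  I5 | 11 | 19 | 21 | 22   struct: ADD busy until I3 writes@10 · RAW R2: wait I4 write@18
  I6 | 23 | 24 | 30 | 31   WAW R4: wait I5 write@22
  I7 | 32 | 33 | 39 | 40   struct: MUL busy until I6 writes@31

cycle = 17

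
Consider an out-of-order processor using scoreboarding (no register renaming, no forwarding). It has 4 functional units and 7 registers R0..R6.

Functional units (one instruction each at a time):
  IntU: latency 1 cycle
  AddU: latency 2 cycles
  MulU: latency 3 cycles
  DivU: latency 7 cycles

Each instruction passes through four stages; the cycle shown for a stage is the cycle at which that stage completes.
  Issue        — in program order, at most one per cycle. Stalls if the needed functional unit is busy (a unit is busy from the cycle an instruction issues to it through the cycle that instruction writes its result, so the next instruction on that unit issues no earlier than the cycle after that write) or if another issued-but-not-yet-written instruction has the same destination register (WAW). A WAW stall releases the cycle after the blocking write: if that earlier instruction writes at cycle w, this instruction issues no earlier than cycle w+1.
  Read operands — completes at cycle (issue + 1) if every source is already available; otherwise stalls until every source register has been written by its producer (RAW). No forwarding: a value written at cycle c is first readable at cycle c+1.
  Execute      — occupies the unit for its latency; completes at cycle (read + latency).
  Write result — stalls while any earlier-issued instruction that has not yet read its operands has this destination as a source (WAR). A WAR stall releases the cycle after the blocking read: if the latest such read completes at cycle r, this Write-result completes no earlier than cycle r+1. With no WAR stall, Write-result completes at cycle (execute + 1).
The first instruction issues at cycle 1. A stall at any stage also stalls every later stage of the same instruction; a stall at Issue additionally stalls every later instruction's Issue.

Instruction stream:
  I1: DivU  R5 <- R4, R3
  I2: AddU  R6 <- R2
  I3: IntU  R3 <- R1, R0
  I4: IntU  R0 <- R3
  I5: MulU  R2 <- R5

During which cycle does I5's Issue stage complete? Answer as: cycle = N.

I1: IS=1 RO=2 EX=9 WR=10
I2: IS=2 RO=3 EX=5 WR=6
I3: IS=3 RO=4 EX=5 WR=6
I4: IS=7 RO=8 EX=9 WR=10  [struct: IntU busy until I3 writes@6]
I5: IS=8 RO=11 EX=14 WR=15  [RAW R5: wait I1 write@10]

cycle = 8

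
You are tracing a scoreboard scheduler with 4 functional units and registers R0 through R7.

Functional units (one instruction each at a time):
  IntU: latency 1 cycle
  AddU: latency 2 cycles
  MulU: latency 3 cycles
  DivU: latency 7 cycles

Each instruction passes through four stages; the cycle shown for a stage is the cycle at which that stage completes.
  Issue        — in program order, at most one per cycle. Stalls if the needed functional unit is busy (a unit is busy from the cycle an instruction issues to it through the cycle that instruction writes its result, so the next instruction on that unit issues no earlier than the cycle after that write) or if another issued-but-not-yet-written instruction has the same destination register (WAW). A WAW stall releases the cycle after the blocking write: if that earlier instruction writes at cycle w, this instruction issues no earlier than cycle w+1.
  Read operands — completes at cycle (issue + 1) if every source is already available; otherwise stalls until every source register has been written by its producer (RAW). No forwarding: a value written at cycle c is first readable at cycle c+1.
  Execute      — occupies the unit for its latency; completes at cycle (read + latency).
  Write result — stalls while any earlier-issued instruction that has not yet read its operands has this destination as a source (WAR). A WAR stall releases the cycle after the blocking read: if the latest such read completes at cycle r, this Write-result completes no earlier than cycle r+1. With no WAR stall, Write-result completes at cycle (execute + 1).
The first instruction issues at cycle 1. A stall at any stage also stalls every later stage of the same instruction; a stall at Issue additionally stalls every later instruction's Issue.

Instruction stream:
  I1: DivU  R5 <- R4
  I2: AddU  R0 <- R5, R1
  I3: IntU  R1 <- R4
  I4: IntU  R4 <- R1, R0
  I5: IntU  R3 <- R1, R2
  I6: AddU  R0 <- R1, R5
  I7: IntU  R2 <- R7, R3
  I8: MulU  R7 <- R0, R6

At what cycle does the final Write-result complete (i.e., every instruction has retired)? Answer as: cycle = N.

cycle = 28

I1 -> (1, 2, 9, 10)
I2 -> (2, 11, 13, 14)  // RAW R5: wait I1 write@10
I3 -> (3, 4, 5, 12)  // WAR R1: wait I2 read@11
I4 -> (13, 15, 16, 17)  // struct: IntU busy until I3 writes@12, RAW R0: wait I2 write@14
I5 -> (18, 19, 20, 21)  // struct: IntU busy until I4 writes@17
I6 -> (19, 20, 22, 23)
I7 -> (22, 23, 24, 25)  // struct: IntU busy until I5 writes@21
I8 -> (23, 24, 27, 28)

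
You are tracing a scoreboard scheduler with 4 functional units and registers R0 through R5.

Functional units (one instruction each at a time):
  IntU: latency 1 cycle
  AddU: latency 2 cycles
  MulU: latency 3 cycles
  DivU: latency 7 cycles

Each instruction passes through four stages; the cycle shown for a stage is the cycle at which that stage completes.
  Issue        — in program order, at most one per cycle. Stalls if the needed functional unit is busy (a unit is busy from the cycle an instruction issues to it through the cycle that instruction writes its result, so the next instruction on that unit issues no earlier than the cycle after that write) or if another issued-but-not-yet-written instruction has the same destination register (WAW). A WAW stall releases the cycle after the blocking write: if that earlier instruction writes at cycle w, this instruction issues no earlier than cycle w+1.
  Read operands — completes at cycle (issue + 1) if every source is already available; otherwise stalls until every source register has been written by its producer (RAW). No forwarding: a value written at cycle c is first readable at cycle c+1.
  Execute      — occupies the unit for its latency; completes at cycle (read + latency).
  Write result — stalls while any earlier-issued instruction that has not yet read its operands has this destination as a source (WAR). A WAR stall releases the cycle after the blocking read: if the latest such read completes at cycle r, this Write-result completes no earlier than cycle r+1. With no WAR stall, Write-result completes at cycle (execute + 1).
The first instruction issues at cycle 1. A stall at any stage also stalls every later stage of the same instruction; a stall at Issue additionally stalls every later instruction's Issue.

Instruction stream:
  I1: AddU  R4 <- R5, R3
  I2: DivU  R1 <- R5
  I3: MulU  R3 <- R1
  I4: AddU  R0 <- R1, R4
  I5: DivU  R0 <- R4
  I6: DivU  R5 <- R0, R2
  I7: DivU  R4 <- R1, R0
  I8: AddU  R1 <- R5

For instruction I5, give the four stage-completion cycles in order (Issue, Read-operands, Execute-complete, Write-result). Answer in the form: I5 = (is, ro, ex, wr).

I5 = (16, 17, 24, 25)

I1: IS=1 RO=2 EX=4 WR=5
I2: IS=2 RO=3 EX=10 WR=11
I3: IS=3 RO=12 EX=15 WR=16  [RAW R1: wait I2 write@11]
I4: IS=6 RO=12 EX=14 WR=15  [struct: AddU busy until I1 writes@5; RAW R1: wait I2 write@11]
I5: IS=16 RO=17 EX=24 WR=25  [WAW R0: wait I4 write@15]
I6: IS=26 RO=27 EX=34 WR=35  [struct: DivU busy until I5 writes@25]
I7: IS=36 RO=37 EX=44 WR=45  [struct: DivU busy until I6 writes@35]
I8: IS=37 RO=38 EX=40 WR=41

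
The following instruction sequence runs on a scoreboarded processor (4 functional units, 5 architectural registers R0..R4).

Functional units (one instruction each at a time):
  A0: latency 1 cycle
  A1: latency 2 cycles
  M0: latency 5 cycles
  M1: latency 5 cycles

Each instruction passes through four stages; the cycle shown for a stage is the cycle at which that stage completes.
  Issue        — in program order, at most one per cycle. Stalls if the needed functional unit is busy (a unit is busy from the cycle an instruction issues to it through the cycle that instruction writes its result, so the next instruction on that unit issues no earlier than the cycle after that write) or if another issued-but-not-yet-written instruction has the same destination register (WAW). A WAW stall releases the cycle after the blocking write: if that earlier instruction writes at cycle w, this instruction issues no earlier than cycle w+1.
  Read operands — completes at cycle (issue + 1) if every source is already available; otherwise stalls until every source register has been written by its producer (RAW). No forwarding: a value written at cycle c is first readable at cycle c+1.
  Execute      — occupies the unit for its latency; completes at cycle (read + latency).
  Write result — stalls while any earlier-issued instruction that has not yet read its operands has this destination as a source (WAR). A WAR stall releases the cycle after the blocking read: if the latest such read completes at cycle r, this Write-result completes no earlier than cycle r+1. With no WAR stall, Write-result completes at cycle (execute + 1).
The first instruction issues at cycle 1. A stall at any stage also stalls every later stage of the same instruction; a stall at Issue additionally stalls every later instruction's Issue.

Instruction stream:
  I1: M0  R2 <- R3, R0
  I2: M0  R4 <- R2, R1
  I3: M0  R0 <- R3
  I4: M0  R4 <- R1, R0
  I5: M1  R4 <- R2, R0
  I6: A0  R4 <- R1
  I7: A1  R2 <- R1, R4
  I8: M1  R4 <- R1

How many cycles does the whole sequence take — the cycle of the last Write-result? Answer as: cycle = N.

cycle = 52

1) issue 1, read 2, done 7, write 8
2) issue 9, read 10, done 15, write 16  <struct: M0 busy until I1 writes@8>
3) issue 17, read 18, done 23, write 24  <struct: M0 busy until I2 writes@16>
4) issue 25, read 26, done 31, write 32  <struct: M0 busy until I3 writes@24>
5) issue 33, read 34, done 39, write 40  <WAW R4: wait I4 write@32>
6) issue 41, read 42, done 43, write 44  <WAW R4: wait I5 write@40>
7) issue 42, read 45, done 47, write 48  <RAW R4: wait I6 write@44>
8) issue 45, read 46, done 51, write 52  <WAW R4: wait I6 write@44>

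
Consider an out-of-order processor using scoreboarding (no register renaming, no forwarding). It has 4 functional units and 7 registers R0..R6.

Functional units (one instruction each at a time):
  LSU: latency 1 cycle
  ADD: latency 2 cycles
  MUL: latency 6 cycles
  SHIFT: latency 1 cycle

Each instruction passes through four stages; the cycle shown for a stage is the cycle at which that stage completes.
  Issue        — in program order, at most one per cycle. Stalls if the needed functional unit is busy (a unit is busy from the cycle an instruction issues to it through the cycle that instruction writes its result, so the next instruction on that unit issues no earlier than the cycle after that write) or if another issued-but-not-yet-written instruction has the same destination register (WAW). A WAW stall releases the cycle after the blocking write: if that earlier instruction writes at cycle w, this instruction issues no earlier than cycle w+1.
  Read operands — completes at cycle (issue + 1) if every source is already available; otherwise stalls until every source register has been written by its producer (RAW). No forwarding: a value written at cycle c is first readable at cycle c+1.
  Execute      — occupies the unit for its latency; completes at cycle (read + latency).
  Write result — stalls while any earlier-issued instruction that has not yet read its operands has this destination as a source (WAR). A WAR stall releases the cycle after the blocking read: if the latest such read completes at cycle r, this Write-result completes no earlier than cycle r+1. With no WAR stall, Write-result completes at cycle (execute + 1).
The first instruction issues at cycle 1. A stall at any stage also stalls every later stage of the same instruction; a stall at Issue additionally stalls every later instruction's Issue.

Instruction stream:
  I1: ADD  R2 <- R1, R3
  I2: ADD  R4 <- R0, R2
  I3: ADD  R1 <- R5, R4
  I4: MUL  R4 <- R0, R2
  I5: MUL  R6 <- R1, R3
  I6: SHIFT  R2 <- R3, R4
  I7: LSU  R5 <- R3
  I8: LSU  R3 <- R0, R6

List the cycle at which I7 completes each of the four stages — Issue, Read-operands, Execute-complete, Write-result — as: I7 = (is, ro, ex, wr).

c1: I1 issues→ADD
c2: I1 reads
c4: I1 exec-done
c5: I1 writes R2
c6: I2 issues→ADD
c7: I2 reads
c9: I2 exec-done
c10: I2 writes R4
c11: I3 issues→ADD
c12: I3 reads; I4 issues→MUL
c13: I4 reads
c14: I3 exec-done
c15: I3 writes R1
c19: I4 exec-done
c20: I4 writes R4
c21: I5 issues→MUL
c22: I5 reads; I6 issues→SHIFT
c23: I6 reads; I7 issues→LSU
c24: I6 exec-done; I7 reads
c25: I6 writes R2; I7 exec-done
c26: I7 writes R5
c27: I8 issues→LSU
c28: I5 exec-done
c29: I5 writes R6
c30: I8 reads
c31: I8 exec-done
c32: I8 writes R3

I7 = (23, 24, 25, 26)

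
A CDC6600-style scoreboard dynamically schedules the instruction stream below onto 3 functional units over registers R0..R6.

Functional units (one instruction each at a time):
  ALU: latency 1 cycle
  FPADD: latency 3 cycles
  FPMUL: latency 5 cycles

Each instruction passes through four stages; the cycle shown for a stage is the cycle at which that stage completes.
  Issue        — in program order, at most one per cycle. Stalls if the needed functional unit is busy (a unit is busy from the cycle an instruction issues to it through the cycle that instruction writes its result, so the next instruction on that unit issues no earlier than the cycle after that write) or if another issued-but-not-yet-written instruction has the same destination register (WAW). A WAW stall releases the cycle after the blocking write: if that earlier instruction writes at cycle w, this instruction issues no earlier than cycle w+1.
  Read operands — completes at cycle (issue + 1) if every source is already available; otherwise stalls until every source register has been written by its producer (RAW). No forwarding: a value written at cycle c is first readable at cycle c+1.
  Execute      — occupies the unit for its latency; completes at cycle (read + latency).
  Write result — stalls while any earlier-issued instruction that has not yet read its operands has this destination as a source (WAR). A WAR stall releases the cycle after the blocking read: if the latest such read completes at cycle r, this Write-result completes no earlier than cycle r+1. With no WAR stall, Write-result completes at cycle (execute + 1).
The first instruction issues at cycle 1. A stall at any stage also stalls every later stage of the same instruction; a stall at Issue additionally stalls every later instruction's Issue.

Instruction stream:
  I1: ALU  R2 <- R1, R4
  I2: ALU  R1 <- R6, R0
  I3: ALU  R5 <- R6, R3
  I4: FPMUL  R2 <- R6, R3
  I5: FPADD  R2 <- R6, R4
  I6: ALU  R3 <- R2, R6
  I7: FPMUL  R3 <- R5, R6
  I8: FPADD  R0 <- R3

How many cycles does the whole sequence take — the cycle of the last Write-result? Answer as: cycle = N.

cycle = 39

1) issue 1, read 2, done 3, write 4
2) issue 5, read 6, done 7, write 8  <struct: ALU busy until I1 writes@4>
3) issue 9, read 10, done 11, write 12  <struct: ALU busy until I2 writes@8>
4) issue 10, read 11, done 16, write 17
5) issue 18, read 19, done 22, write 23  <WAW R2: wait I4 write@17>
6) issue 19, read 24, done 25, write 26  <RAW R2: wait I5 write@23>
7) issue 27, read 28, done 33, write 34  <WAW R3: wait I6 write@26>
8) issue 28, read 35, done 38, write 39  <RAW R3: wait I7 write@34>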